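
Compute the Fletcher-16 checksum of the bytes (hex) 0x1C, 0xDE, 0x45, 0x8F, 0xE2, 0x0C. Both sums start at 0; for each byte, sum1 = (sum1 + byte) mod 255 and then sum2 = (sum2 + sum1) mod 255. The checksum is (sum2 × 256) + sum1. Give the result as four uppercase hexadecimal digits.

98BE

Running sums (mod 255):
  after byte 0 (0x1C): sum1=28, sum2=28
  after byte 1 (0xDE): sum1=250, sum2=23
  after byte 2 (0x45): sum1=64, sum2=87
  after byte 3 (0x8F): sum1=207, sum2=39
  after byte 4 (0xE2): sum1=178, sum2=217
  after byte 5 (0x0C): sum1=190, sum2=152
Checksum = sum2·256 + sum1 = 152·256 + 190 = 39102 = 0x98BE.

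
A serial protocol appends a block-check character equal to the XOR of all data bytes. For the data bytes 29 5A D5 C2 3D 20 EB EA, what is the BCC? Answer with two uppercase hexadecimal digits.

78

XOR the bytes together:
  start with 0x29
  0x29 ⊕ 0x5A = 0x73
  0x73 ⊕ 0xD5 = 0xA6
  0xA6 ⊕ 0xC2 = 0x64
  0x64 ⊕ 0x3D = 0x59
  0x59 ⊕ 0x20 = 0x79
  0x79 ⊕ 0xEB = 0x92
  0x92 ⊕ 0xEA = 0x78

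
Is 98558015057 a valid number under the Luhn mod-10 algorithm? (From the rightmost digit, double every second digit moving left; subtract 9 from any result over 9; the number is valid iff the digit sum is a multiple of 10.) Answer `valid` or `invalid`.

valid

From the right, keep odd positions and double even positions (subtract 9 from any doubled value over 9):
  doubled (positions 2,4,...): 1 1 0 1 7 → sum 10
  kept (positions 1,3,...): 7 0 1 8 5 9 → sum 30
Total = 40.
40 mod 10 = 0, so the number is valid.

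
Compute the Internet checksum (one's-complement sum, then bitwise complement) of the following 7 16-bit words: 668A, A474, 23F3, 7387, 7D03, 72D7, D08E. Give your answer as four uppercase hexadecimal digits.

9D1C

One's-complement addition (fold any carry out of bit 15 back into bit 0):
  0x668A + 0xA474 = 0x10AFE → wrap carry → 0x0AFF
  0x0AFF + 0x23F3 = 0x02EF2
  0x2EF2 + 0x7387 = 0x0A279
  0xA279 + 0x7D03 = 0x11F7C → wrap carry → 0x1F7D
  0x1F7D + 0x72D7 = 0x09254
  0x9254 + 0xD08E = 0x162E2 → wrap carry → 0x62E3
One's-complement sum = 0x62E3.
Checksum = ~0x62E3 & 0xFFFF = 0x9D1C.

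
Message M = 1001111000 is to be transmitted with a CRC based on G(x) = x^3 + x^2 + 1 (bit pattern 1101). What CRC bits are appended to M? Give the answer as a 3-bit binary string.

Append 3 zeros: 1001111000000. Divide by 1101 (XOR where the leading bit is 1):
  pos 0: 1001 XOR 1101 = 0100
  pos 1: 1001 XOR 1101 = 0100
  pos 2: 1001 XOR 1101 = 0100
  pos 3: 1001 XOR 1101 = 0100
  pos 4: 1000 XOR 1101 = 0101
  pos 5: 1010 XOR 1101 = 0111
  pos 6: 1110 XOR 1101 = 0011
  pos 8: 1100 XOR 1101 = 0001
Remainder (last 3 bits) = 010. This is the CRC / FCS.

010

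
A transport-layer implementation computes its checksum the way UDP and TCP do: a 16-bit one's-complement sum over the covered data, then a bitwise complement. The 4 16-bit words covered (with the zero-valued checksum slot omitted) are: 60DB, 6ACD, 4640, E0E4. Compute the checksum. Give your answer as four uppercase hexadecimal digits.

0D32

One's-complement addition (fold any carry out of bit 15 back into bit 0):
  0x60DB + 0x6ACD = 0x0CBA8
  0xCBA8 + 0x4640 = 0x111E8 → wrap carry → 0x11E9
  0x11E9 + 0xE0E4 = 0x0F2CD
One's-complement sum = 0xF2CD.
Checksum = ~0xF2CD & 0xFFFF = 0x0D32.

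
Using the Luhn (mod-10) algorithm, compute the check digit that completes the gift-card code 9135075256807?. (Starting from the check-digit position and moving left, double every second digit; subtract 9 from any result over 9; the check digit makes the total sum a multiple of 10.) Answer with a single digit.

Partial digits right→left: 7 0 8 6 5 2 5 7 0 5 3 1 9
Double every second digit counting from the check-digit position (so the 1st, 3rd, 5th, ... of the partial from the right).
  doubled (with −9 where >9): 5 7 1 1 0 6 9 → sum 29
  kept as-is: 0 6 2 7 5 1 → sum 21
Total = 29 + 21 = 50.
Check digit = (10 − (50 mod 10)) mod 10 = 0.

0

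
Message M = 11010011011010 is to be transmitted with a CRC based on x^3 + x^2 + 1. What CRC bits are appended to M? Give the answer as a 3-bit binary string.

001

Append 3 zeros: 11010011011010000. Divide by 1101 (XOR where the leading bit is 1):
  pos 0: 1101 XOR 1101 = 0000
  pos 6: 1101 XOR 1101 = 0000
  pos 10: 1010 XOR 1101 = 0111
  pos 11: 1110 XOR 1101 = 0011
  pos 13: 1100 XOR 1101 = 0001
Remainder (last 3 bits) = 001. This is the CRC / FCS.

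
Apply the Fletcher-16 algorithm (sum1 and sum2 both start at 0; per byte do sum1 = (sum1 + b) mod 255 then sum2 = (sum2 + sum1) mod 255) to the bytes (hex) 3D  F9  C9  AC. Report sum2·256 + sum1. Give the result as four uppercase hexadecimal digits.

Running sums (mod 255):
  after byte 0 (3D): sum1=61, sum2=61
  after byte 1 (F9): sum1=55, sum2=116
  after byte 2 (C9): sum1=1, sum2=117
  after byte 3 (AC): sum1=173, sum2=35
Checksum = sum2·256 + sum1 = 35·256 + 173 = 9133 = 0x23AD.

23AD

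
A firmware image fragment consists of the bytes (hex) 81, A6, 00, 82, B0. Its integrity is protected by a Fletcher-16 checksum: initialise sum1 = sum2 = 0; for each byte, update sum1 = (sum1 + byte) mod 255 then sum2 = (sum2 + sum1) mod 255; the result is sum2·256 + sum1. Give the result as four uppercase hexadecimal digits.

D75B

Running sums (mod 255):
  after byte 0 (81): sum1=129, sum2=129
  after byte 1 (A6): sum1=40, sum2=169
  after byte 2 (00): sum1=40, sum2=209
  after byte 3 (82): sum1=170, sum2=124
  after byte 4 (B0): sum1=91, sum2=215
Checksum = sum2·256 + sum1 = 215·256 + 91 = 55131 = 0xD75B.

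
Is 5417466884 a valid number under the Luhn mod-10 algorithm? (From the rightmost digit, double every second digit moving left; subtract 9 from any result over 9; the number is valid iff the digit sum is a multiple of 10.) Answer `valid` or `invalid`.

valid

From the right, keep odd positions and double even positions (subtract 9 from any doubled value over 9):
  doubled (positions 2,4,...): 7 3 8 2 1 → sum 21
  kept (positions 1,3,...): 4 8 6 7 4 → sum 29
Total = 50.
50 mod 10 = 0, so the number is valid.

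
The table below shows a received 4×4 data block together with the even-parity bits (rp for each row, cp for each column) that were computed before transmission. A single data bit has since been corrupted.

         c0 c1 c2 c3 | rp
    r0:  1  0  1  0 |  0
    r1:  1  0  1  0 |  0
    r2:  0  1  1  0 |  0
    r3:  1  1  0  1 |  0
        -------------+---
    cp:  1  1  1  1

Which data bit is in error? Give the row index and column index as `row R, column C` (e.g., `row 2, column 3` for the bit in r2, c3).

row 3, column 1

Recompute each row's even parity and compare to rp:
  r0: data parity 0, sent rp 0 → ok
  r1: data parity 0, sent rp 0 → ok
  r2: data parity 0, sent rp 0 → ok
  r3: data parity 1, sent rp 0 → mismatch
Recompute each column's even parity and compare to cp:
  c0: data parity 1, sent cp 1 → ok
  c1: data parity 0, sent cp 1 → mismatch
  c2: data parity 1, sent cp 1 → ok
  c3: data parity 1, sent cp 1 → ok
Exactly one row (r3) and one column (c1) fail → the flipped bit is at their intersection.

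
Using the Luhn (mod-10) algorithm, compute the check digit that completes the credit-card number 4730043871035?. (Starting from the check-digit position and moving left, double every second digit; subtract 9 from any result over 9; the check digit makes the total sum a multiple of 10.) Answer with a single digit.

1

Partial digits right→left: 5 3 0 1 7 8 3 4 0 0 3 7 4
Double every second digit counting from the check-digit position (so the 1st, 3rd, 5th, ... of the partial from the right).
  doubled (with −9 where >9): 1 0 5 6 0 6 8 → sum 26
  kept as-is: 3 1 8 4 0 7 → sum 23
Total = 26 + 23 = 49.
Check digit = (10 − (49 mod 10)) mod 10 = 1.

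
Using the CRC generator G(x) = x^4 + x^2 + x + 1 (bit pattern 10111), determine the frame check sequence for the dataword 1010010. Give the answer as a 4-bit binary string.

0100

Append 4 zeros: 10100100000. Divide by 10111 (XOR where the leading bit is 1):
  pos 0: 10100 XOR 10111 = 00011
  pos 3: 11100 XOR 10111 = 01011
  pos 4: 10110 XOR 10111 = 00001
Remainder (last 4 bits) = 0100. This is the CRC / FCS.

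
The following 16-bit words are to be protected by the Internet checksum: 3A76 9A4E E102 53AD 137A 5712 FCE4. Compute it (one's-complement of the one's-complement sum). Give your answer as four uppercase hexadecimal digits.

8F19

One's-complement addition (fold any carry out of bit 15 back into bit 0):
  0x3A76 + 0x9A4E = 0x0D4C4
  0xD4C4 + 0xE102 = 0x1B5C6 → wrap carry → 0xB5C7
  0xB5C7 + 0x53AD = 0x10974 → wrap carry → 0x0975
  0x0975 + 0x137A = 0x01CEF
  0x1CEF + 0x5712 = 0x07401
  0x7401 + 0xFCE4 = 0x170E5 → wrap carry → 0x70E6
One's-complement sum = 0x70E6.
Checksum = ~0x70E6 & 0xFFFF = 0x8F19.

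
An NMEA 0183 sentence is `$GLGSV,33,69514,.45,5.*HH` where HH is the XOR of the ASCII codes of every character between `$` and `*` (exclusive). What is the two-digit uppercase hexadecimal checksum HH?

XOR the ASCII codes of the payload characters:
  'G' = 0x47 → acc = 0x47
  'L' = 0x4C → acc = 0x0B
  'G' = 0x47 → acc = 0x4C
  'S' = 0x53 → acc = 0x1F
  'V' = 0x56 → acc = 0x49
  ',' = 0x2C → acc = 0x65
  '3' = 0x33 → acc = 0x56
  '3' = 0x33 → acc = 0x65
  ',' = 0x2C → acc = 0x49
  '6' = 0x36 → acc = 0x7F
  '9' = 0x39 → acc = 0x46
  '5' = 0x35 → acc = 0x73
  '1' = 0x31 → acc = 0x42
  '4' = 0x34 → acc = 0x76
  ',' = 0x2C → acc = 0x5A
  '.' = 0x2E → acc = 0x74
  '4' = 0x34 → acc = 0x40
  '5' = 0x35 → acc = 0x75
  ',' = 0x2C → acc = 0x59
  '5' = 0x35 → acc = 0x6C
  '.' = 0x2E → acc = 0x42
Checksum = 0x42.

42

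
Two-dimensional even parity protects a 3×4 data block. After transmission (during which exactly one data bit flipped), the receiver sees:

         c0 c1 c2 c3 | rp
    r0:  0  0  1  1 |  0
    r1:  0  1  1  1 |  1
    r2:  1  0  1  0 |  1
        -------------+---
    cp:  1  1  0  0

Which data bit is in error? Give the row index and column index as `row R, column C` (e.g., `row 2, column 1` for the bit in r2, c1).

Recompute each row's even parity and compare to rp:
  r0: data parity 0, sent rp 0 → ok
  r1: data parity 1, sent rp 1 → ok
  r2: data parity 0, sent rp 1 → mismatch
Recompute each column's even parity and compare to cp:
  c0: data parity 1, sent cp 1 → ok
  c1: data parity 1, sent cp 1 → ok
  c2: data parity 1, sent cp 0 → mismatch
  c3: data parity 0, sent cp 0 → ok
Exactly one row (r2) and one column (c2) fail → the flipped bit is at their intersection.

row 2, column 2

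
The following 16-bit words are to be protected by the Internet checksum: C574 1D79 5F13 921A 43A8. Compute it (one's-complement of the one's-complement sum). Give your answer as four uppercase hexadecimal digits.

E83B

One's-complement addition (fold any carry out of bit 15 back into bit 0):
  0xC574 + 0x1D79 = 0x0E2ED
  0xE2ED + 0x5F13 = 0x14200 → wrap carry → 0x4201
  0x4201 + 0x921A = 0x0D41B
  0xD41B + 0x43A8 = 0x117C3 → wrap carry → 0x17C4
One's-complement sum = 0x17C4.
Checksum = ~0x17C4 & 0xFFFF = 0xE83B.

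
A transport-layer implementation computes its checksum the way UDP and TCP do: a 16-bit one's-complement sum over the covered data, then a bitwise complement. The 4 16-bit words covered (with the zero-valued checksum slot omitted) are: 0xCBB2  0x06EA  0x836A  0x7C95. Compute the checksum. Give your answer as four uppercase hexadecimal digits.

One's-complement addition (fold any carry out of bit 15 back into bit 0):
  0xCBB2 + 0x06EA = 0x0D29C
  0xD29C + 0x836A = 0x15606 → wrap carry → 0x5607
  0x5607 + 0x7C95 = 0x0D29C
One's-complement sum = 0xD29C.
Checksum = ~0xD29C & 0xFFFF = 0x2D63.

2D63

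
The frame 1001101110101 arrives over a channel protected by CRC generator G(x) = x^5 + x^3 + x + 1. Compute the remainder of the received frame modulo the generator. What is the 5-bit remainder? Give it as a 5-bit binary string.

00000

Modulo-2 division of 1001101110101 by 101011:
  pos 0: 100110 XOR 101011 = 001101
  pos 2: 110111 XOR 101011 = 011100
  pos 3: 111001 XOR 101011 = 010010
  pos 4: 100100 XOR 101011 = 001111
  pos 6: 111110 XOR 101011 = 010101
  pos 7: 101011 XOR 101011 = 000000
Remainder = 00000 (zero — the frame passes the CRC check).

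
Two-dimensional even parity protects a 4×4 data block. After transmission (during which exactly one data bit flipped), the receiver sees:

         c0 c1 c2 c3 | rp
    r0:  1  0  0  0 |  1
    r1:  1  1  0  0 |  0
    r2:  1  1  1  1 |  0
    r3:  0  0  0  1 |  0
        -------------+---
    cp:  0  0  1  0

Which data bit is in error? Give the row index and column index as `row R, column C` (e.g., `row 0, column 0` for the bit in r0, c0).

row 3, column 0

Recompute each row's even parity and compare to rp:
  r0: data parity 1, sent rp 1 → ok
  r1: data parity 0, sent rp 0 → ok
  r2: data parity 0, sent rp 0 → ok
  r3: data parity 1, sent rp 0 → mismatch
Recompute each column's even parity and compare to cp:
  c0: data parity 1, sent cp 0 → mismatch
  c1: data parity 0, sent cp 0 → ok
  c2: data parity 1, sent cp 1 → ok
  c3: data parity 0, sent cp 0 → ok
Exactly one row (r3) and one column (c0) fail → the flipped bit is at their intersection.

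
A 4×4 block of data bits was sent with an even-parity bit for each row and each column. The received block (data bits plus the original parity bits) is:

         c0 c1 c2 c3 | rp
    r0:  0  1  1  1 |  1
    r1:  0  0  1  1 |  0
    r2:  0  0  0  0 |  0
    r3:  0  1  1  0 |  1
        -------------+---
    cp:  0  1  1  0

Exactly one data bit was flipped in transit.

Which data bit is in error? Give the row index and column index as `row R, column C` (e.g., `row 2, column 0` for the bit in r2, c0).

row 3, column 1

Recompute each row's even parity and compare to rp:
  r0: data parity 1, sent rp 1 → ok
  r1: data parity 0, sent rp 0 → ok
  r2: data parity 0, sent rp 0 → ok
  r3: data parity 0, sent rp 1 → mismatch
Recompute each column's even parity and compare to cp:
  c0: data parity 0, sent cp 0 → ok
  c1: data parity 0, sent cp 1 → mismatch
  c2: data parity 1, sent cp 1 → ok
  c3: data parity 0, sent cp 0 → ok
Exactly one row (r3) and one column (c1) fail → the flipped bit is at their intersection.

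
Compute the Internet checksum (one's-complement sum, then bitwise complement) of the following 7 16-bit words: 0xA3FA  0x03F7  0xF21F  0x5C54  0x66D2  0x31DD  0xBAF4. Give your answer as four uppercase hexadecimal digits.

One's-complement addition (fold any carry out of bit 15 back into bit 0):
  0xA3FA + 0x03F7 = 0x0A7F1
  0xA7F1 + 0xF21F = 0x19A10 → wrap carry → 0x9A11
  0x9A11 + 0x5C54 = 0x0F665
  0xF665 + 0x66D2 = 0x15D37 → wrap carry → 0x5D38
  0x5D38 + 0x31DD = 0x08F15
  0x8F15 + 0xBAF4 = 0x14A09 → wrap carry → 0x4A0A
One's-complement sum = 0x4A0A.
Checksum = ~0x4A0A & 0xFFFF = 0xB5F5.

B5F5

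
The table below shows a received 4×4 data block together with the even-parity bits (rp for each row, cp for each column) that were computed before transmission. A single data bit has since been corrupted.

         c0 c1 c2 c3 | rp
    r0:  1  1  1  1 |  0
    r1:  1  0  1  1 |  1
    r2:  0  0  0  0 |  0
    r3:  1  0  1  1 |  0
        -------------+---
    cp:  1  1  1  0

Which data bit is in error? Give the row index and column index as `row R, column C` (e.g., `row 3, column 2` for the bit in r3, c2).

row 3, column 3

Recompute each row's even parity and compare to rp:
  r0: data parity 0, sent rp 0 → ok
  r1: data parity 1, sent rp 1 → ok
  r2: data parity 0, sent rp 0 → ok
  r3: data parity 1, sent rp 0 → mismatch
Recompute each column's even parity and compare to cp:
  c0: data parity 1, sent cp 1 → ok
  c1: data parity 1, sent cp 1 → ok
  c2: data parity 1, sent cp 1 → ok
  c3: data parity 1, sent cp 0 → mismatch
Exactly one row (r3) and one column (c3) fail → the flipped bit is at their intersection.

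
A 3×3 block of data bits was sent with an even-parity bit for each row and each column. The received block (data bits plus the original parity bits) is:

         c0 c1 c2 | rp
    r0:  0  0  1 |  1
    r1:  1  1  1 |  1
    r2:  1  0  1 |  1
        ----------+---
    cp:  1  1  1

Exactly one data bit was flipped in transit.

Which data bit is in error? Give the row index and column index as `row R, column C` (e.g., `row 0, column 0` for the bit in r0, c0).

row 2, column 0

Recompute each row's even parity and compare to rp:
  r0: data parity 1, sent rp 1 → ok
  r1: data parity 1, sent rp 1 → ok
  r2: data parity 0, sent rp 1 → mismatch
Recompute each column's even parity and compare to cp:
  c0: data parity 0, sent cp 1 → mismatch
  c1: data parity 1, sent cp 1 → ok
  c2: data parity 1, sent cp 1 → ok
Exactly one row (r2) and one column (c0) fail → the flipped bit is at their intersection.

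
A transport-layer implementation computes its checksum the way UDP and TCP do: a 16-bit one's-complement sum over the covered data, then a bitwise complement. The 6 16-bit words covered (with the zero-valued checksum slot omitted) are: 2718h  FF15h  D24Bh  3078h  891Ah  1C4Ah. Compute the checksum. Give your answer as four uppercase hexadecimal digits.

31A9

One's-complement addition (fold any carry out of bit 15 back into bit 0):
  0x2718 + 0xFF15 = 0x1262D → wrap carry → 0x262E
  0x262E + 0xD24B = 0x0F879
  0xF879 + 0x3078 = 0x128F1 → wrap carry → 0x28F2
  0x28F2 + 0x891A = 0x0B20C
  0xB20C + 0x1C4A = 0x0CE56
One's-complement sum = 0xCE56.
Checksum = ~0xCE56 & 0xFFFF = 0x31A9.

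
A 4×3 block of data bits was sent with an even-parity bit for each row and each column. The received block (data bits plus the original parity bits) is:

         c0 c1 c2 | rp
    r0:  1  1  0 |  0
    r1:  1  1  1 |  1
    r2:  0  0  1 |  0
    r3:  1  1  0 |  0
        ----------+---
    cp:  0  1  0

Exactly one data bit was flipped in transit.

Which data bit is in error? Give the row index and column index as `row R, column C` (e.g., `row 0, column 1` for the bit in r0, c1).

Recompute each row's even parity and compare to rp:
  r0: data parity 0, sent rp 0 → ok
  r1: data parity 1, sent rp 1 → ok
  r2: data parity 1, sent rp 0 → mismatch
  r3: data parity 0, sent rp 0 → ok
Recompute each column's even parity and compare to cp:
  c0: data parity 1, sent cp 0 → mismatch
  c1: data parity 1, sent cp 1 → ok
  c2: data parity 0, sent cp 0 → ok
Exactly one row (r2) and one column (c0) fail → the flipped bit is at their intersection.

row 2, column 0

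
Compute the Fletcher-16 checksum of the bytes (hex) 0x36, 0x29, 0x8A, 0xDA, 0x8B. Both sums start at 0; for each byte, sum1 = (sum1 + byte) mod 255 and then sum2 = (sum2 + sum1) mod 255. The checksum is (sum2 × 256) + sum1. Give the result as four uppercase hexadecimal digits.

Running sums (mod 255):
  after byte 0 (0x36): sum1=54, sum2=54
  after byte 1 (0x29): sum1=95, sum2=149
  after byte 2 (0x8A): sum1=233, sum2=127
  after byte 3 (0xDA): sum1=196, sum2=68
  after byte 4 (0x8B): sum1=80, sum2=148
Checksum = sum2·256 + sum1 = 148·256 + 80 = 37968 = 0x9450.

9450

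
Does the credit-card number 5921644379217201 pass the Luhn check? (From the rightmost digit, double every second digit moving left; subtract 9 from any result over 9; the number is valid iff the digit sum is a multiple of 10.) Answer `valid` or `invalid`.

valid

From the right, keep odd positions and double even positions (subtract 9 from any doubled value over 9):
  doubled (positions 2,4,...): 0 5 4 5 8 3 4 1 → sum 30
  kept (positions 1,3,...): 1 2 1 9 3 4 1 9 → sum 30
Total = 60.
60 mod 10 = 0, so the number is valid.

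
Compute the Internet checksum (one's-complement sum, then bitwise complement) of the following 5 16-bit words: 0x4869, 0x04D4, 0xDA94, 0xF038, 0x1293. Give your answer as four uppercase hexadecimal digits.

D561

One's-complement addition (fold any carry out of bit 15 back into bit 0):
  0x4869 + 0x04D4 = 0x04D3D
  0x4D3D + 0xDA94 = 0x127D1 → wrap carry → 0x27D2
  0x27D2 + 0xF038 = 0x1180A → wrap carry → 0x180B
  0x180B + 0x1293 = 0x02A9E
One's-complement sum = 0x2A9E.
Checksum = ~0x2A9E & 0xFFFF = 0xD561.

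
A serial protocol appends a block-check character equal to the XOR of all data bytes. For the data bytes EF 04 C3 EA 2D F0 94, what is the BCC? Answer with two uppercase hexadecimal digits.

8B

XOR the bytes together:
  start with 0xEF
  0xEF ⊕ 0x04 = 0xEB
  0xEB ⊕ 0xC3 = 0x28
  0x28 ⊕ 0xEA = 0xC2
  0xC2 ⊕ 0x2D = 0xEF
  0xEF ⊕ 0xF0 = 0x1F
  0x1F ⊕ 0x94 = 0x8B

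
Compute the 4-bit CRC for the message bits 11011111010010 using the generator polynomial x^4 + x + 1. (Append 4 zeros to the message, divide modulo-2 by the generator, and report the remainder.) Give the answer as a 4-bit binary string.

Append 4 zeros: 110111110100100000. Divide by 10011 (XOR where the leading bit is 1):
  pos 0: 11011 XOR 10011 = 01000
  pos 1: 10001 XOR 10011 = 00010
  pos 4: 10110 XOR 10011 = 00101
  pos 6: 10110 XOR 10011 = 00101
  pos 8: 10101 XOR 10011 = 00110
  pos 10: 11000 XOR 10011 = 01011
  pos 11: 10110 XOR 10011 = 00101
  pos 13: 10100 XOR 10011 = 00111
Remainder (last 4 bits) = 0111. This is the CRC / FCS.

0111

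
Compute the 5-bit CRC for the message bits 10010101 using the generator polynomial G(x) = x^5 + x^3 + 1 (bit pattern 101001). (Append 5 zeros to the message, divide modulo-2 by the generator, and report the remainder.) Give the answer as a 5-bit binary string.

Append 5 zeros: 1001010100000. Divide by 101001 (XOR where the leading bit is 1):
  pos 0: 100101 XOR 101001 = 001100
  pos 2: 110001 XOR 101001 = 011000
  pos 3: 110000 XOR 101001 = 011001
  pos 4: 110010 XOR 101001 = 011011
  pos 5: 110110 XOR 101001 = 011111
  pos 6: 111110 XOR 101001 = 010111
  pos 7: 101110 XOR 101001 = 000111
Remainder (last 5 bits) = 00111. This is the CRC / FCS.

00111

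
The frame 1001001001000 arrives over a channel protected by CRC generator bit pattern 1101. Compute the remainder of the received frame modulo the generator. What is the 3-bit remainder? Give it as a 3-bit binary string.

Modulo-2 division of 1001001001000 by 1101:
  pos 0: 1001 XOR 1101 = 0100
  pos 1: 1000 XOR 1101 = 0101
  pos 2: 1010 XOR 1101 = 0111
  pos 3: 1111 XOR 1101 = 0010
  pos 5: 1000 XOR 1101 = 0101
  pos 6: 1011 XOR 1101 = 0110
  pos 7: 1100 XOR 1101 = 0001
Remainder = 100 (nonzero — an error is detected).

100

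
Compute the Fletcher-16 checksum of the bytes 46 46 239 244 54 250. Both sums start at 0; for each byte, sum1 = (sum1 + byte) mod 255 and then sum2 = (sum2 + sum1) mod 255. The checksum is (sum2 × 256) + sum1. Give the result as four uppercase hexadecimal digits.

Running sums (mod 255):
  after byte 0 (46): sum1=46, sum2=46
  after byte 1 (46): sum1=92, sum2=138
  after byte 2 (239): sum1=76, sum2=214
  after byte 3 (244): sum1=65, sum2=24
  after byte 4 (54): sum1=119, sum2=143
  after byte 5 (250): sum1=114, sum2=2
Checksum = sum2·256 + sum1 = 2·256 + 114 = 626 = 0x0272.

0272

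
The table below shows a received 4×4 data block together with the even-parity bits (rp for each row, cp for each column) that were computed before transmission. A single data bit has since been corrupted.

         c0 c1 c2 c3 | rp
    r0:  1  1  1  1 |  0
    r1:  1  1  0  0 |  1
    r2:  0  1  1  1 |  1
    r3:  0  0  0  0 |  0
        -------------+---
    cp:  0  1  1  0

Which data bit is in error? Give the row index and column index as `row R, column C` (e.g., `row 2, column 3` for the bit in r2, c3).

row 1, column 2

Recompute each row's even parity and compare to rp:
  r0: data parity 0, sent rp 0 → ok
  r1: data parity 0, sent rp 1 → mismatch
  r2: data parity 1, sent rp 1 → ok
  r3: data parity 0, sent rp 0 → ok
Recompute each column's even parity and compare to cp:
  c0: data parity 0, sent cp 0 → ok
  c1: data parity 1, sent cp 1 → ok
  c2: data parity 0, sent cp 1 → mismatch
  c3: data parity 0, sent cp 0 → ok
Exactly one row (r1) and one column (c2) fail → the flipped bit is at their intersection.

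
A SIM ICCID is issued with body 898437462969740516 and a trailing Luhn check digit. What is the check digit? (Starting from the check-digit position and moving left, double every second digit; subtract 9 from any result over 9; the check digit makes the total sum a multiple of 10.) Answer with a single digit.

Partial digits right→left: 6 1 5 0 4 7 9 6 9 2 6 4 7 3 4 8 9 8
Double every second digit counting from the check-digit position (so the 1st, 3rd, 5th, ... of the partial from the right).
  doubled (with −9 where >9): 3 1 8 9 9 3 5 8 9 → sum 55
  kept as-is: 1 0 7 6 2 4 3 8 8 → sum 39
Total = 55 + 39 = 94.
Check digit = (10 − (94 mod 10)) mod 10 = 6.

6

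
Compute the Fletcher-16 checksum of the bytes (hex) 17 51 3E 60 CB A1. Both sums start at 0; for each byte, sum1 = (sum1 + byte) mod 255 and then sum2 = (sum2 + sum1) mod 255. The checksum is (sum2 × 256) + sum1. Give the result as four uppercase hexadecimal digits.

Running sums (mod 255):
  after byte 0 (17): sum1=23, sum2=23
  after byte 1 (51): sum1=104, sum2=127
  after byte 2 (3E): sum1=166, sum2=38
  after byte 3 (60): sum1=7, sum2=45
  after byte 4 (CB): sum1=210, sum2=0
  after byte 5 (A1): sum1=116, sum2=116
Checksum = sum2·256 + sum1 = 116·256 + 116 = 29812 = 0x7474.

7474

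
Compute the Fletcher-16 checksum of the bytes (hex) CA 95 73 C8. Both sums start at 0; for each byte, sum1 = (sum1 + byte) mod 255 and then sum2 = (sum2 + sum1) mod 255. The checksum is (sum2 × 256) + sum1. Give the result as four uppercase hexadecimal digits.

Running sums (mod 255):
  after byte 0 (CA): sum1=202, sum2=202
  after byte 1 (95): sum1=96, sum2=43
  after byte 2 (73): sum1=211, sum2=254
  after byte 3 (C8): sum1=156, sum2=155
Checksum = sum2·256 + sum1 = 155·256 + 156 = 39836 = 0x9B9C.

9B9C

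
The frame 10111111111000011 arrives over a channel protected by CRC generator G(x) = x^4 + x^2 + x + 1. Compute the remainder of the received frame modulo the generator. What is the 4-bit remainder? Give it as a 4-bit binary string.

Modulo-2 division of 10111111111000011 by 10111:
  pos 0: 10111 XOR 10111 = 00000
  pos 5: 11111 XOR 10111 = 01000
  pos 6: 10001 XOR 10111 = 00110
  pos 8: 11000 XOR 10111 = 01111
  pos 9: 11110 XOR 10111 = 01001
  pos 10: 10010 XOR 10111 = 00101
  pos 12: 10111 XOR 10111 = 00000
Remainder = 0000 (zero — the frame passes the CRC check).

0000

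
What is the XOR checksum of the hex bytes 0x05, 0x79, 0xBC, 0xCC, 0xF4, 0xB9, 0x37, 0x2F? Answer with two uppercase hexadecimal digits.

XOR the bytes together:
  start with 0x05
  0x05 ⊕ 0x79 = 0x7C
  0x7C ⊕ 0xBC = 0xC0
  0xC0 ⊕ 0xCC = 0x0C
  0x0C ⊕ 0xF4 = 0xF8
  0xF8 ⊕ 0xB9 = 0x41
  0x41 ⊕ 0x37 = 0x76
  0x76 ⊕ 0x2F = 0x59

59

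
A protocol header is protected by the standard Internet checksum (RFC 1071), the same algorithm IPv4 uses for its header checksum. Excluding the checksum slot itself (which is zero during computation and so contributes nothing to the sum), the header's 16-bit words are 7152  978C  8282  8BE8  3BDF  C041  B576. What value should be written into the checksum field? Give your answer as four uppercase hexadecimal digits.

One's-complement addition (fold any carry out of bit 15 back into bit 0):
  0x7152 + 0x978C = 0x108DE → wrap carry → 0x08DF
  0x08DF + 0x8282 = 0x08B61
  0x8B61 + 0x8BE8 = 0x11749 → wrap carry → 0x174A
  0x174A + 0x3BDF = 0x05329
  0x5329 + 0xC041 = 0x1136A → wrap carry → 0x136B
  0x136B + 0xB576 = 0x0C8E1
One's-complement sum = 0xC8E1.
Checksum = ~0xC8E1 & 0xFFFF = 0x371E.

371E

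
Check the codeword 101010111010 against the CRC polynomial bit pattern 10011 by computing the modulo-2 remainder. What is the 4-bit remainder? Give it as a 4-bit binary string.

Modulo-2 division of 101010111010 by 10011:
  pos 0: 10101 XOR 10011 = 00110
  pos 2: 11001 XOR 10011 = 01010
  pos 3: 10101 XOR 10011 = 00110
  pos 5: 11010 XOR 10011 = 01001
  pos 6: 10011 XOR 10011 = 00000
Remainder = 0000 (zero — the frame passes the CRC check).

0000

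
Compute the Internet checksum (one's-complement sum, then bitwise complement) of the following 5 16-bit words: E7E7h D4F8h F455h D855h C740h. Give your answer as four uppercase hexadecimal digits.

AF32

One's-complement addition (fold any carry out of bit 15 back into bit 0):
  0xE7E7 + 0xD4F8 = 0x1BCDF → wrap carry → 0xBCE0
  0xBCE0 + 0xF455 = 0x1B135 → wrap carry → 0xB136
  0xB136 + 0xD855 = 0x1898B → wrap carry → 0x898C
  0x898C + 0xC740 = 0x150CC → wrap carry → 0x50CD
One's-complement sum = 0x50CD.
Checksum = ~0x50CD & 0xFFFF = 0xAF32.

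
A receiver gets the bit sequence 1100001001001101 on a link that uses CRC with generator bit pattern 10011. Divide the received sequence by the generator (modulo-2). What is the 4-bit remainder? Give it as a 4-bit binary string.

0011

Modulo-2 division of 1100001001001101 by 10011:
  pos 0: 11000 XOR 10011 = 01011
  pos 1: 10110 XOR 10011 = 00101
  pos 3: 10110 XOR 10011 = 00101
  pos 5: 10101 XOR 10011 = 00110
  pos 7: 11000 XOR 10011 = 01011
  pos 8: 10111 XOR 10011 = 00100
  pos 10: 10010 XOR 10011 = 00001
Remainder = 0011 (nonzero — an error is detected).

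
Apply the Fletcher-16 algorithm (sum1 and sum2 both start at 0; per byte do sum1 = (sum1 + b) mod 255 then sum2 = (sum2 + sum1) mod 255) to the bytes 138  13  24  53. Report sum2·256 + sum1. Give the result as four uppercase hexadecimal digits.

Running sums (mod 255):
  after byte 0 (138): sum1=138, sum2=138
  after byte 1 (13): sum1=151, sum2=34
  after byte 2 (24): sum1=175, sum2=209
  after byte 3 (53): sum1=228, sum2=182
Checksum = sum2·256 + sum1 = 182·256 + 228 = 46820 = 0xB6E4.

B6E4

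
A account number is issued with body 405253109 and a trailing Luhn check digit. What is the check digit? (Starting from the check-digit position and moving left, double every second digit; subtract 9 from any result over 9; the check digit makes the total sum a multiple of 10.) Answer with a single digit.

Partial digits right→left: 9 0 1 3 5 2 5 0 4
Double every second digit counting from the check-digit position (so the 1st, 3rd, 5th, ... of the partial from the right).
  doubled (with −9 where >9): 9 2 1 1 8 → sum 21
  kept as-is: 0 3 2 0 → sum 5
Total = 21 + 5 = 26.
Check digit = (10 − (26 mod 10)) mod 10 = 4.

4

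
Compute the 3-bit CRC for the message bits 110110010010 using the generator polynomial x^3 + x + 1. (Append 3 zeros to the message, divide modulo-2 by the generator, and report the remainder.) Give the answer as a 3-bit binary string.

Append 3 zeros: 110110010010000. Divide by 1011 (XOR where the leading bit is 1):
  pos 0: 1101 XOR 1011 = 0110
  pos 1: 1101 XOR 1011 = 0110
  pos 2: 1100 XOR 1011 = 0111
  pos 3: 1110 XOR 1011 = 0101
  pos 4: 1011 XOR 1011 = 0000
  pos 10: 1000 XOR 1011 = 0011
Remainder (last 3 bits) = 110. This is the CRC / FCS.

110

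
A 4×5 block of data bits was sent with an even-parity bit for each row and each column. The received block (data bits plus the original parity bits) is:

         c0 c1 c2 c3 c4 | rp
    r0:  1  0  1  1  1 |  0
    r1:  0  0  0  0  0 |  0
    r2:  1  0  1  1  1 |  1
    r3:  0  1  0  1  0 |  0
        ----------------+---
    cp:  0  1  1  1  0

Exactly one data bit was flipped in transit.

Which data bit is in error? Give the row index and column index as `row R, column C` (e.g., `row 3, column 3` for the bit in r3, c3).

Recompute each row's even parity and compare to rp:
  r0: data parity 0, sent rp 0 → ok
  r1: data parity 0, sent rp 0 → ok
  r2: data parity 0, sent rp 1 → mismatch
  r3: data parity 0, sent rp 0 → ok
Recompute each column's even parity and compare to cp:
  c0: data parity 0, sent cp 0 → ok
  c1: data parity 1, sent cp 1 → ok
  c2: data parity 0, sent cp 1 → mismatch
  c3: data parity 1, sent cp 1 → ok
  c4: data parity 0, sent cp 0 → ok
Exactly one row (r2) and one column (c2) fail → the flipped bit is at their intersection.

row 2, column 2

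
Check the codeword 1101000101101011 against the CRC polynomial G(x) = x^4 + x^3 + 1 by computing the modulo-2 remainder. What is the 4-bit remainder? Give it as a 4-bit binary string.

Modulo-2 division of 1101000101101011 by 11001:
  pos 0: 11010 XOR 11001 = 00011
  pos 3: 11001 XOR 11001 = 00000
  pos 9: 11010 XOR 11001 = 00011
Remainder = 1111 (nonzero — an error is detected).

1111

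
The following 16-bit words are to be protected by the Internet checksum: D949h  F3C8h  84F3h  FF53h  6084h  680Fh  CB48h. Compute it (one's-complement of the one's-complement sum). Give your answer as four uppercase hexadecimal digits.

1AC9

One's-complement addition (fold any carry out of bit 15 back into bit 0):
  0xD949 + 0xF3C8 = 0x1CD11 → wrap carry → 0xCD12
  0xCD12 + 0x84F3 = 0x15205 → wrap carry → 0x5206
  0x5206 + 0xFF53 = 0x15159 → wrap carry → 0x515A
  0x515A + 0x6084 = 0x0B1DE
  0xB1DE + 0x680F = 0x119ED → wrap carry → 0x19EE
  0x19EE + 0xCB48 = 0x0E536
One's-complement sum = 0xE536.
Checksum = ~0xE536 & 0xFFFF = 0x1AC9.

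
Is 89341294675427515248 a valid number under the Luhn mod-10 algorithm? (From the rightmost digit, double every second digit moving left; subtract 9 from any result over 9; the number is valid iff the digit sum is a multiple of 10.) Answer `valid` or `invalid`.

valid

From the right, keep odd positions and double even positions (subtract 9 from any doubled value over 9):
  doubled (positions 2,4,...): 8 1 1 4 1 3 9 2 6 7 → sum 42
  kept (positions 1,3,...): 8 2 1 7 4 7 4 2 4 9 → sum 48
Total = 90.
90 mod 10 = 0, so the number is valid.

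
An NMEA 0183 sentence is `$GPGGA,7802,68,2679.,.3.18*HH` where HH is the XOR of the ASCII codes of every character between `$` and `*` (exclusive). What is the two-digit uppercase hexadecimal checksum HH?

XOR the ASCII codes of the payload characters:
  'G' = 0x47 → acc = 0x47
  'P' = 0x50 → acc = 0x17
  'G' = 0x47 → acc = 0x50
  'G' = 0x47 → acc = 0x17
  'A' = 0x41 → acc = 0x56
  ',' = 0x2C → acc = 0x7A
  '7' = 0x37 → acc = 0x4D
  '8' = 0x38 → acc = 0x75
  '0' = 0x30 → acc = 0x45
  '2' = 0x32 → acc = 0x77
  ',' = 0x2C → acc = 0x5B
  '6' = 0x36 → acc = 0x6D
  '8' = 0x38 → acc = 0x55
  ',' = 0x2C → acc = 0x79
  '2' = 0x32 → acc = 0x4B
  '6' = 0x36 → acc = 0x7D
  '7' = 0x37 → acc = 0x4A
  '9' = 0x39 → acc = 0x73
  '.' = 0x2E → acc = 0x5D
  ',' = 0x2C → acc = 0x71
  '.' = 0x2E → acc = 0x5F
  '3' = 0x33 → acc = 0x6C
  '.' = 0x2E → acc = 0x42
  '1' = 0x31 → acc = 0x73
  '8' = 0x38 → acc = 0x4B
Checksum = 0x4B.

4B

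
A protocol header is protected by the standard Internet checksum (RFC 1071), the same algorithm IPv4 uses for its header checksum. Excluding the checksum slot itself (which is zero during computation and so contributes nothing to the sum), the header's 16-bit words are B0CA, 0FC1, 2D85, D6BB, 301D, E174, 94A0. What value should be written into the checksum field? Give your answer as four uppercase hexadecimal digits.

One's-complement addition (fold any carry out of bit 15 back into bit 0):
  0xB0CA + 0x0FC1 = 0x0C08B
  0xC08B + 0x2D85 = 0x0EE10
  0xEE10 + 0xD6BB = 0x1C4CB → wrap carry → 0xC4CC
  0xC4CC + 0x301D = 0x0F4E9
  0xF4E9 + 0xE174 = 0x1D65D → wrap carry → 0xD65E
  0xD65E + 0x94A0 = 0x16AFE → wrap carry → 0x6AFF
One's-complement sum = 0x6AFF.
Checksum = ~0x6AFF & 0xFFFF = 0x9500.

9500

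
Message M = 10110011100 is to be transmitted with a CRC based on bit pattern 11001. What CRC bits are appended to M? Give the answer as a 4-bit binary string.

0100

Append 4 zeros: 101100111000000. Divide by 11001 (XOR where the leading bit is 1):
  pos 0: 10110 XOR 11001 = 01111
  pos 1: 11110 XOR 11001 = 00111
  pos 3: 11111 XOR 11001 = 00110
  pos 5: 11010 XOR 11001 = 00011
  pos 8: 11000 XOR 11001 = 00001
Remainder (last 4 bits) = 0100. This is the CRC / FCS.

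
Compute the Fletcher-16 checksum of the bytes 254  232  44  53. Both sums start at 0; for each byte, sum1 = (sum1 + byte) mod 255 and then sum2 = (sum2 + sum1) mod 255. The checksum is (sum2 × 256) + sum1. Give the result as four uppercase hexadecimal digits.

Running sums (mod 255):
  after byte 0 (254): sum1=254, sum2=254
  after byte 1 (232): sum1=231, sum2=230
  after byte 2 (44): sum1=20, sum2=250
  after byte 3 (53): sum1=73, sum2=68
Checksum = sum2·256 + sum1 = 68·256 + 73 = 17481 = 0x4449.

4449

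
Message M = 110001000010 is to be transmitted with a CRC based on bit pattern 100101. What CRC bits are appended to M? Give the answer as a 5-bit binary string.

Append 5 zeros: 11000100001000000. Divide by 100101 (XOR where the leading bit is 1):
  pos 0: 110001 XOR 100101 = 010100
  pos 1: 101000 XOR 100101 = 001101
  pos 3: 110100 XOR 100101 = 010001
  pos 4: 100010 XOR 100101 = 000111
  pos 7: 111100 XOR 100101 = 011001
  pos 8: 110010 XOR 100101 = 010111
  pos 9: 101110 XOR 100101 = 001011
  pos 11: 101100 XOR 100101 = 001001
Remainder (last 5 bits) = 01001. This is the CRC / FCS.

01001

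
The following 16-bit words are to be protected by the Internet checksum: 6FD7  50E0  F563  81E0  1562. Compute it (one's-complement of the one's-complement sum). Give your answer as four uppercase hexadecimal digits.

One's-complement addition (fold any carry out of bit 15 back into bit 0):
  0x6FD7 + 0x50E0 = 0x0C0B7
  0xC0B7 + 0xF563 = 0x1B61A → wrap carry → 0xB61B
  0xB61B + 0x81E0 = 0x137FB → wrap carry → 0x37FC
  0x37FC + 0x1562 = 0x04D5E
One's-complement sum = 0x4D5E.
Checksum = ~0x4D5E & 0xFFFF = 0xB2A1.

B2A1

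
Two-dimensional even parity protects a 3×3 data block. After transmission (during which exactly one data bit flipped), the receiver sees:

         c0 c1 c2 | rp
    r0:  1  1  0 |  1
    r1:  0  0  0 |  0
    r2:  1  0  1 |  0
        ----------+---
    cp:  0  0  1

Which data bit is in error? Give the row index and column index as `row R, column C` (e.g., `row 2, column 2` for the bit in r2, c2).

Recompute each row's even parity and compare to rp:
  r0: data parity 0, sent rp 1 → mismatch
  r1: data parity 0, sent rp 0 → ok
  r2: data parity 0, sent rp 0 → ok
Recompute each column's even parity and compare to cp:
  c0: data parity 0, sent cp 0 → ok
  c1: data parity 1, sent cp 0 → mismatch
  c2: data parity 1, sent cp 1 → ok
Exactly one row (r0) and one column (c1) fail → the flipped bit is at their intersection.

row 0, column 1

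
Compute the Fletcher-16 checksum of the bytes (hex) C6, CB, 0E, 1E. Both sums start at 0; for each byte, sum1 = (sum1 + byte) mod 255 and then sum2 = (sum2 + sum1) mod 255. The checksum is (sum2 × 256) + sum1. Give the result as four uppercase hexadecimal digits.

Running sums (mod 255):
  after byte 0 (C6): sum1=198, sum2=198
  after byte 1 (CB): sum1=146, sum2=89
  after byte 2 (0E): sum1=160, sum2=249
  after byte 3 (1E): sum1=190, sum2=184
Checksum = sum2·256 + sum1 = 184·256 + 190 = 47294 = 0xB8BE.

B8BE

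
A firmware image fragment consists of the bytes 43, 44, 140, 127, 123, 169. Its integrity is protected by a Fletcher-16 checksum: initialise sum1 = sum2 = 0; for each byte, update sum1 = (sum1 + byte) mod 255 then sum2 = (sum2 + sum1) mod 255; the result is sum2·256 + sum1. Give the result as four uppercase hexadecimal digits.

3188

Running sums (mod 255):
  after byte 0 (43): sum1=43, sum2=43
  after byte 1 (44): sum1=87, sum2=130
  after byte 2 (140): sum1=227, sum2=102
  after byte 3 (127): sum1=99, sum2=201
  after byte 4 (123): sum1=222, sum2=168
  after byte 5 (169): sum1=136, sum2=49
Checksum = sum2·256 + sum1 = 49·256 + 136 = 12680 = 0x3188.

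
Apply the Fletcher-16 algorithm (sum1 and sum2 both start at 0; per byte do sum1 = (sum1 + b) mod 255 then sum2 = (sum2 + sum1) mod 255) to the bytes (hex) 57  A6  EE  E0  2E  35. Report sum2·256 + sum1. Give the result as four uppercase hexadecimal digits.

Running sums (mod 255):
  after byte 0 (57): sum1=87, sum2=87
  after byte 1 (A6): sum1=253, sum2=85
  after byte 2 (EE): sum1=236, sum2=66
  after byte 3 (E0): sum1=205, sum2=16
  after byte 4 (2E): sum1=251, sum2=12
  after byte 5 (35): sum1=49, sum2=61
Checksum = sum2·256 + sum1 = 61·256 + 49 = 15665 = 0x3D31.

3D31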